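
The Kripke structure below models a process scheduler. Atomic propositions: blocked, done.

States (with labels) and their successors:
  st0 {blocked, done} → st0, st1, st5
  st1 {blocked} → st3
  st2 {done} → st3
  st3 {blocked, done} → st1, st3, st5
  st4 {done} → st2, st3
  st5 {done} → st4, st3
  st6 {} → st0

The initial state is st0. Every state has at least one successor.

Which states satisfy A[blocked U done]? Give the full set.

States satisfying blocked: {st0, st1, st3}.
States satisfying done: {st0, st2, st3, st4, st5}.
States satisfying A[blocked U done]: {st0, st1, st2, st3, st4, st5}.

{st0, st1, st2, st3, st4, st5}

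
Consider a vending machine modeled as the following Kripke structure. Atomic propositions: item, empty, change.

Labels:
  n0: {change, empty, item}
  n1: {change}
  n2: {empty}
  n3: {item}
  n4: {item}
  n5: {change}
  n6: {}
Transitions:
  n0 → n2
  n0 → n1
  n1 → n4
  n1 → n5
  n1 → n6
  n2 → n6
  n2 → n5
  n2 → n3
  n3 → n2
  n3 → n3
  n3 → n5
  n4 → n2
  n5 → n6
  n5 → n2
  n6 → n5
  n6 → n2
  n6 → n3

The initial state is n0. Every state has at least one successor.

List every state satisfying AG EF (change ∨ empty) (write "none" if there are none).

States satisfying EF (change ∨ empty): {n0, n1, n2, n3, n4, n5, n6}.
States satisfying AG EF (change ∨ empty): {n0, n1, n2, n3, n4, n5, n6}.

{n0, n1, n2, n3, n4, n5, n6}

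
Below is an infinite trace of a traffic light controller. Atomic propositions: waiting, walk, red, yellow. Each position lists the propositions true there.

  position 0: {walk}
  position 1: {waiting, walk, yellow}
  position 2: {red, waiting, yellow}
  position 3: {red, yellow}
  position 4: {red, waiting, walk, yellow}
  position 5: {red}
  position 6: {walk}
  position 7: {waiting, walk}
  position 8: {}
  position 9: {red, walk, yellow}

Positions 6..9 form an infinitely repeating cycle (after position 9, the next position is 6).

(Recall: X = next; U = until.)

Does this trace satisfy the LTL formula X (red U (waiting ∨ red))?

The position after 0 is 1; red U (waiting ∨ red) is true there.

Satisfied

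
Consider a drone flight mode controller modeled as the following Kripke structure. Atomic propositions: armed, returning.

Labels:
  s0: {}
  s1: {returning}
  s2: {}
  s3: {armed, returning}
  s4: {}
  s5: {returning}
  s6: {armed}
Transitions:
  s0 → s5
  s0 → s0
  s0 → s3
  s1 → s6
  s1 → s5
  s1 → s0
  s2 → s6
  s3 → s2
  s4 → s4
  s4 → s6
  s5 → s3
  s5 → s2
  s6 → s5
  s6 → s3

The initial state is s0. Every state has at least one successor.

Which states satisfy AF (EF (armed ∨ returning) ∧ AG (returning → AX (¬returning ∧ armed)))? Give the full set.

none

States satisfying AF (EF (armed ∨ returning) ∧ AG (returning → AX (¬returning ∧ armed))): ∅.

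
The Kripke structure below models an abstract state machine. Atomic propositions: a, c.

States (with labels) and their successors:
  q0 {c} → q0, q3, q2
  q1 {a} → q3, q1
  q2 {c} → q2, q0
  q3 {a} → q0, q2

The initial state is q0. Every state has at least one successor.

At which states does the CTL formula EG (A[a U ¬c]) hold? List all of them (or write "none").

{q1}

States satisfying A[a U ¬c]: {q1, q3}.
States satisfying EG (A[a U ¬c]): {q1}.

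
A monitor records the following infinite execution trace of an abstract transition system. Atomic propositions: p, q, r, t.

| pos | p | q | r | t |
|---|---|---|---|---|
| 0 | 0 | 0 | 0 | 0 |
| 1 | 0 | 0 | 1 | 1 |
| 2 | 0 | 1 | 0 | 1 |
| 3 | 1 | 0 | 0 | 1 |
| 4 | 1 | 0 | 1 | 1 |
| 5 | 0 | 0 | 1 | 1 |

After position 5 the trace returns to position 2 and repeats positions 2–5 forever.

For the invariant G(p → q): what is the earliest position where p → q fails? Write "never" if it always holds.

3

Check p → q at each position in order: 0 ✓, 1 ✓, 2 ✓.
At position 3 the labels are {p, t}, so p → q is false there. This is the first violation.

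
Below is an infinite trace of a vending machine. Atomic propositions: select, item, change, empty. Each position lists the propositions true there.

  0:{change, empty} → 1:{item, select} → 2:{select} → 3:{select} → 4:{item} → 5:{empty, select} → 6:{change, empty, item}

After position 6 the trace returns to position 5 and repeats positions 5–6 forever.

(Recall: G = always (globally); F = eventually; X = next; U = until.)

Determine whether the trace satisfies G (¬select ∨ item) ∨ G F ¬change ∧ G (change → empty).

¬select ∨ item must hold at every position from 0 onward. It fails at position 2, so G (¬select ∨ item) is false.
At position 0: G (¬select ∨ item) is false; G F ¬change ∧ G (change → empty) is true; so G (¬select ∨ item) ∨ G F ¬change ∧ G (change → empty) is true.

Holds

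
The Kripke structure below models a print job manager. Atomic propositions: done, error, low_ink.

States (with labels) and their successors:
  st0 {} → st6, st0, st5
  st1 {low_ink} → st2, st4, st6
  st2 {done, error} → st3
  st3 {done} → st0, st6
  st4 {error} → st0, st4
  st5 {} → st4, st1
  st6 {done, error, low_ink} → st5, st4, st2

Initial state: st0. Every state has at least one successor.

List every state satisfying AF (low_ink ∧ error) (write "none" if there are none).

States satisfying low_ink ∧ error: {st6}.
States satisfying AF (low_ink ∧ error): {st6}.

{st6}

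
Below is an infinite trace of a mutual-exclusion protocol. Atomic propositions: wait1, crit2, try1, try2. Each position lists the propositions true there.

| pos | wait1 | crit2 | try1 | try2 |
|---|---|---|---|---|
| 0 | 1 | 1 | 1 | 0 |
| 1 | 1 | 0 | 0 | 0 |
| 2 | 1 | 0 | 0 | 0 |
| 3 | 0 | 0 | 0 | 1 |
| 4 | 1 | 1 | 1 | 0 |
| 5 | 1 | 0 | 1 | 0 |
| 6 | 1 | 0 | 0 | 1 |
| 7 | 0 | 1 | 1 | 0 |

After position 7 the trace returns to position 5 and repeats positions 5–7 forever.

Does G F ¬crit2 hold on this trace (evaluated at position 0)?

F ¬crit2 holds at every position 0..7, and those are all positions ever visited, so G F ¬crit2 holds.

Satisfied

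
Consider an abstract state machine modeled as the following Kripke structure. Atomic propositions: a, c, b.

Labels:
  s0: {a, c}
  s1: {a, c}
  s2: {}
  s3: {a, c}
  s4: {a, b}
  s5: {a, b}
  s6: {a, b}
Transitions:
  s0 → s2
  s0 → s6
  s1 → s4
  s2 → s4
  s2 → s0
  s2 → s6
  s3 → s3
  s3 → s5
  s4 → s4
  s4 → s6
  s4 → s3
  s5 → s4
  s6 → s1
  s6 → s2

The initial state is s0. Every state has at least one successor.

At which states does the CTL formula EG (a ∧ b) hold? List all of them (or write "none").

States satisfying a ∧ b: {s4, s5, s6}.
States satisfying EG (a ∧ b): {s4, s5}.

{s4, s5}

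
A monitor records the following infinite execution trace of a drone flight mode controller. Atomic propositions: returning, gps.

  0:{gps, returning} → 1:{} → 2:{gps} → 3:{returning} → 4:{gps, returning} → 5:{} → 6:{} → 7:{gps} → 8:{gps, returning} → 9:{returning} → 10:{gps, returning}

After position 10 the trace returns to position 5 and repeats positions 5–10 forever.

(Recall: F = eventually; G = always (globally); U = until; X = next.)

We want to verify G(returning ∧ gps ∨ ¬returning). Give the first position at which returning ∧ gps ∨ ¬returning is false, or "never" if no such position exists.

Check returning ∧ gps ∨ ¬returning at each position in order: 0 ✓, 1 ✓, 2 ✓.
At position 3 the labels are {returning}, so returning ∧ gps ∨ ¬returning is false there. This is the first violation.

3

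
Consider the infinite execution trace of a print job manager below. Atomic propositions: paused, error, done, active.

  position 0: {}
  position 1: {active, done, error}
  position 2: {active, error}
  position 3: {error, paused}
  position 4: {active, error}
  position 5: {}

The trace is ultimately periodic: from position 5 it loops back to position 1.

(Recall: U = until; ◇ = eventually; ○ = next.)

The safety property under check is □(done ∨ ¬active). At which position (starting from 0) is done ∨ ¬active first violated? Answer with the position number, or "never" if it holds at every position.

Check done ∨ ¬active at each position in order: 0 ✓, 1 ✓.
At position 2 the labels are {active, error}, so done ∨ ¬active is false there. This is the first violation.

2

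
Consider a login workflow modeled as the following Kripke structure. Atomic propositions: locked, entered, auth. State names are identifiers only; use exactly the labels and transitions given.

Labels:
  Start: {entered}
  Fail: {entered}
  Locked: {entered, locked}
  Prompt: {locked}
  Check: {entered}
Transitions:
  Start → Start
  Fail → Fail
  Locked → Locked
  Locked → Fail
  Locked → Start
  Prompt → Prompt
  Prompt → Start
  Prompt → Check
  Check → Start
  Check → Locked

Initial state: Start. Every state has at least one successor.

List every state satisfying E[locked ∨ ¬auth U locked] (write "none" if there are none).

{Locked, Prompt, Check}

States satisfying locked ∨ ¬auth: {Start, Fail, Locked, Prompt, Check}.
States satisfying locked: {Locked, Prompt}.
States satisfying E[locked ∨ ¬auth U locked]: {Locked, Prompt, Check}.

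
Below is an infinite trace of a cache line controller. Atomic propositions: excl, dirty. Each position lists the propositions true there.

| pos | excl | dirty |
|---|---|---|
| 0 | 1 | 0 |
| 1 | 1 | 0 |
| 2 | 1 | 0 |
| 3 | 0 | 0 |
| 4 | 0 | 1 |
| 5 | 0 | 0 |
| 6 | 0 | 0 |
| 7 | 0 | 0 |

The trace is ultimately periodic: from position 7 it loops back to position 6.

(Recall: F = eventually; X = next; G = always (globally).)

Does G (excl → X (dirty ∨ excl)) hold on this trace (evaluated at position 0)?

excl → X (dirty ∨ excl) must hold at every position from 0 onward. It fails at position 2, so G (excl → X (dirty ∨ excl)) is false.
Positions where excl holds: 0, 1, 2.
Check X (dirty ∨ excl) at each: 0→ok, 1→ok, 2→fails.

Does not hold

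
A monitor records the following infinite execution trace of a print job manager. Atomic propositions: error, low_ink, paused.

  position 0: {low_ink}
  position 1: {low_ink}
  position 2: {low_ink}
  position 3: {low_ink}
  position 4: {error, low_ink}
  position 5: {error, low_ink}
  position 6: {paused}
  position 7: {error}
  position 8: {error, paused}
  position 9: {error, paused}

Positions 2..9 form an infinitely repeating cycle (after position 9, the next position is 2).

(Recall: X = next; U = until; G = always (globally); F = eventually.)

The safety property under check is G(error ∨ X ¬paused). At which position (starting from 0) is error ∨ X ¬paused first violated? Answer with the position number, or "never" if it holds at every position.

never

error ∨ X ¬paused holds at every position 0..9, and those are all the positions the trace ever visits, so the invariant G(error ∨ X ¬paused) is never violated.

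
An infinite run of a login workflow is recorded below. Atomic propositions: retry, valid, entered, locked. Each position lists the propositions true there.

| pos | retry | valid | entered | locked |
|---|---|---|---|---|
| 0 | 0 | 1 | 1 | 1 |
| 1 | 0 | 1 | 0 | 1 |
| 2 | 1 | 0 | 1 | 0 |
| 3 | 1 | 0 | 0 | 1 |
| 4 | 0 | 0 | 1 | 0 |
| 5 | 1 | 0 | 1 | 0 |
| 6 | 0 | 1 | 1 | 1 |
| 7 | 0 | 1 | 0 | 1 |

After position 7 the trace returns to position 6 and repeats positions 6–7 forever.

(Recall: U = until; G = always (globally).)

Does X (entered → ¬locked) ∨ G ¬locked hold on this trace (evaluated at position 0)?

The position after 0 is 1; entered → ¬locked is true there.
¬locked must hold at every position from 0 onward. It fails at position 0, so G ¬locked is false.
At position 0: X (entered → ¬locked) is true; G ¬locked is false; so X (entered → ¬locked) ∨ G ¬locked is true.

Satisfied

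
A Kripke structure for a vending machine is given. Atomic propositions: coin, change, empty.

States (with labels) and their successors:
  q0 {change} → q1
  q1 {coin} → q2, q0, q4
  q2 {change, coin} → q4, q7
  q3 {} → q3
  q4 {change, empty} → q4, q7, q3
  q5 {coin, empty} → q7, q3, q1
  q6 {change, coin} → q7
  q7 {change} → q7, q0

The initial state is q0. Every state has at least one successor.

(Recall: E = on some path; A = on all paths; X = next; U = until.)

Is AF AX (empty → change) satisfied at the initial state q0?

States satisfying AX (empty → change): {q0, q1, q2, q3, q4, q5, q6, q7}.
States satisfying AF AX (empty → change): {q0, q1, q2, q3, q4, q5, q6, q7}.
q0 ∈ Sat(AF AX (empty → change)).

Satisfied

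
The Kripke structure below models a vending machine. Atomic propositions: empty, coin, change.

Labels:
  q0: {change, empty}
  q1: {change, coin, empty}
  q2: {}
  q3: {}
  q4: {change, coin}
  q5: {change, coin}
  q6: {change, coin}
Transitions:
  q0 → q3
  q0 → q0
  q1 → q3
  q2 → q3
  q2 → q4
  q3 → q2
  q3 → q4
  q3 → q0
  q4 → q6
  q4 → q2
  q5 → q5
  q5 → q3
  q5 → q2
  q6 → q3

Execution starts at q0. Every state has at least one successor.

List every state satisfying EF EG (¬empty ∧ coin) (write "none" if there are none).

{q5}

States satisfying EG (¬empty ∧ coin): {q5}.
States satisfying EF EG (¬empty ∧ coin): {q5}.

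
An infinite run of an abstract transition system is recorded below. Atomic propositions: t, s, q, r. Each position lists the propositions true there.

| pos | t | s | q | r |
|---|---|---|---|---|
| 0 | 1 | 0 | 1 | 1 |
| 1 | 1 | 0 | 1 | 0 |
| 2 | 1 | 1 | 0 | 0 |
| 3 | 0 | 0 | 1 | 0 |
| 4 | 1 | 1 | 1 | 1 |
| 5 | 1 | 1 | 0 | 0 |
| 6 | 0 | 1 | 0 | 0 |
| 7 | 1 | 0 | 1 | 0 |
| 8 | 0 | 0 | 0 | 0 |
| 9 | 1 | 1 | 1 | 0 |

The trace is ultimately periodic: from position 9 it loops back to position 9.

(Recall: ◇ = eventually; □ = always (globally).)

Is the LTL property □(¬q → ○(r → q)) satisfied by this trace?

Satisfied

¬q → ○(r → q) holds at every position 0..9, and those are all positions ever visited, so □(¬q → ○(r → q)) holds.
Positions where ¬q holds: 2, 5, 6, 8.
Check ○(r → q) at each: 2→ok, 5→ok, 6→ok, 8→ok.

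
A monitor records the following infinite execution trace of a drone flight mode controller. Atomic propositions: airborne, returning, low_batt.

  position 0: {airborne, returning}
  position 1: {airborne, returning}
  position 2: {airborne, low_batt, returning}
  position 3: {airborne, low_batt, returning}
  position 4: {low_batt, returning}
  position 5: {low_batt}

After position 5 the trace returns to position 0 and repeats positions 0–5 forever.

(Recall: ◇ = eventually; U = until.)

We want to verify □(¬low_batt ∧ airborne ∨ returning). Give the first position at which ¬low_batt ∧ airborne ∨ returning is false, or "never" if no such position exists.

Check ¬low_batt ∧ airborne ∨ returning at each position in order: 0 ✓, 1 ✓, 2 ✓, 3 ✓, 4 ✓.
At position 5 the labels are {low_batt}, so ¬low_batt ∧ airborne ∨ returning is false there. This is the first violation.

5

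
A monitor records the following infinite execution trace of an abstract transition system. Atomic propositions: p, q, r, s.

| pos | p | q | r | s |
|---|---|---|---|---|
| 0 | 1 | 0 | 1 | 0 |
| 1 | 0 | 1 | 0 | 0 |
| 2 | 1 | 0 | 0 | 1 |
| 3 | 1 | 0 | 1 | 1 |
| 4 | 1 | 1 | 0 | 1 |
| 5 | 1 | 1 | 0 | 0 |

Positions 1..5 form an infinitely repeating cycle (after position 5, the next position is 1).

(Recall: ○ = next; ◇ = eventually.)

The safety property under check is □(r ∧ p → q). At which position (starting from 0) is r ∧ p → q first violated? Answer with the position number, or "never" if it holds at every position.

At position 0 the labels are {p, r}, so r ∧ p → q is false there. This is the first violation.

0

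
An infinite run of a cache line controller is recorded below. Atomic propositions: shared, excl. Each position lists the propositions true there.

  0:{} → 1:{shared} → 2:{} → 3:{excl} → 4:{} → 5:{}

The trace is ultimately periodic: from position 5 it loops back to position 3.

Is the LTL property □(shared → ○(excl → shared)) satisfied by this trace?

Holds

shared → ○(excl → shared) holds at every position 0..5, and those are all positions ever visited, so □(shared → ○(excl → shared)) holds.
Positions where shared holds: 1.
Check ○(excl → shared) at each: 1→ok.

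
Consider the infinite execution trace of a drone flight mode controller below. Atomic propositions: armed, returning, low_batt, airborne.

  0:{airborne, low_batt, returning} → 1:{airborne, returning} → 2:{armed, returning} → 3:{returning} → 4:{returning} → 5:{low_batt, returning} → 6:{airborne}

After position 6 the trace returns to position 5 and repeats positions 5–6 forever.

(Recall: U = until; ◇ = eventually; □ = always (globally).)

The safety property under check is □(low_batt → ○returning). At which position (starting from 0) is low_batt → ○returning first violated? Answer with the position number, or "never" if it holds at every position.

5

Check low_batt → ○returning at each position in order: 0 ✓, 1 ✓, 2 ✓, 3 ✓, 4 ✓.
At position 5 the labels are {low_batt, returning} and the next position 6 has {airborne}, so low_batt → ○returning is false there. This is the first violation.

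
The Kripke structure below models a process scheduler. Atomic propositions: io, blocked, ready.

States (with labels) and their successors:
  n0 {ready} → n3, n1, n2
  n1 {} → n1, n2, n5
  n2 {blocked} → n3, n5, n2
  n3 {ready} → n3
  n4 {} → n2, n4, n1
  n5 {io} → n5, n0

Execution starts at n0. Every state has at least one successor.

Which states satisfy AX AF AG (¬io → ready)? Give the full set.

States satisfying AF AG (¬io → ready): {n3}.
States satisfying AX AF AG (¬io → ready): {n3}.

{n3}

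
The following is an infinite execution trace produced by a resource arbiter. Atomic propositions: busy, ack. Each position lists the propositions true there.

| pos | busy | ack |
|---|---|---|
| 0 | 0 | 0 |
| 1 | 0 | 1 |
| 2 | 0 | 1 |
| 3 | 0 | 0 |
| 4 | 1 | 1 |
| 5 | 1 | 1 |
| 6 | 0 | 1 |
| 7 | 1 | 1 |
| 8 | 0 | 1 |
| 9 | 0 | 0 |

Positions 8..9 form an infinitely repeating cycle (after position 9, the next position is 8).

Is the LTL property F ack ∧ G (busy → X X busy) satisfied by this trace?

ack holds at position 1, which is reachable from 0, so F ack holds.
busy → X X busy must hold at every position from 0 onward. It fails at position 4, so G (busy → X X busy) is false.
Positions where busy holds: 4, 5, 7.
Check X X busy at each: 4→fails, 5→ok, 7→fails.
At position 0: F ack is true; G (busy → X X busy) is false; so F ack ∧ G (busy → X X busy) is false.

Violated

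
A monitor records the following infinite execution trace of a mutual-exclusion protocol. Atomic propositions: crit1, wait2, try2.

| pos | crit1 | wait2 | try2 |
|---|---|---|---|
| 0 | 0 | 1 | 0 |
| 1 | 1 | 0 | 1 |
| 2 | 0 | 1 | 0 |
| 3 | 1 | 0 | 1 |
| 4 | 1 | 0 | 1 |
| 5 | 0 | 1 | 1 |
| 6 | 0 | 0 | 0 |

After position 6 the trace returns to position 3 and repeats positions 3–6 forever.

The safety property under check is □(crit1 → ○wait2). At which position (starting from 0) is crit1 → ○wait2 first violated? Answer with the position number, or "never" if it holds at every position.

Check crit1 → ○wait2 at each position in order: 0 ✓, 1 ✓, 2 ✓.
At position 3 the labels are {crit1, try2} and the next position 4 has {crit1, try2}, so crit1 → ○wait2 is false there. This is the first violation.

3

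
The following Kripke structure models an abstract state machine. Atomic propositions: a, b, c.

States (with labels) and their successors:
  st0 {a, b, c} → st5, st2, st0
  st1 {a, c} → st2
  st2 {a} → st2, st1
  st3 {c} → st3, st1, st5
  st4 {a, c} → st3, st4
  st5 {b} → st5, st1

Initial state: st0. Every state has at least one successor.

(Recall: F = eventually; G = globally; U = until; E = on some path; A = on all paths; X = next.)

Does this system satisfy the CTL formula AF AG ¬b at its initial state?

No

States satisfying AG ¬b: {st1, st2}.
States satisfying AF AG ¬b: {st1, st2}.
There is a path from st0 along which AG ¬b never holds.
st0 ∉ Sat(AF AG ¬b).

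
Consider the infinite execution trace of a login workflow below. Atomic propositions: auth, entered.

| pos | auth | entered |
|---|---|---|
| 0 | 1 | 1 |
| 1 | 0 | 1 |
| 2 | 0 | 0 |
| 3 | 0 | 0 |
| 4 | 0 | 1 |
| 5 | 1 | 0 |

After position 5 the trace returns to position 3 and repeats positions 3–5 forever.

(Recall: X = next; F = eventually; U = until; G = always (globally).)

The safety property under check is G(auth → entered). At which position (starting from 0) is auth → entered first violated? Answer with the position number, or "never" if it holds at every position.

Check auth → entered at each position in order: 0 ✓, 1 ✓, 2 ✓, 3 ✓, 4 ✓.
At position 5 the labels are {auth}, so auth → entered is false there. This is the first violation.

5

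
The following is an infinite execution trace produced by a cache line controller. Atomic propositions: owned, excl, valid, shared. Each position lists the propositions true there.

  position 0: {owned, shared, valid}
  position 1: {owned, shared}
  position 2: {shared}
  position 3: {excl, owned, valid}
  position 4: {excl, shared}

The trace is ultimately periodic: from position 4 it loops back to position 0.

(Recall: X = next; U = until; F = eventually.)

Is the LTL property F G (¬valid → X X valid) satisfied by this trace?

G (¬valid → X X valid) is false at every position 0..4, so it never becomes true and F G (¬valid → X X valid) fails.

Does not hold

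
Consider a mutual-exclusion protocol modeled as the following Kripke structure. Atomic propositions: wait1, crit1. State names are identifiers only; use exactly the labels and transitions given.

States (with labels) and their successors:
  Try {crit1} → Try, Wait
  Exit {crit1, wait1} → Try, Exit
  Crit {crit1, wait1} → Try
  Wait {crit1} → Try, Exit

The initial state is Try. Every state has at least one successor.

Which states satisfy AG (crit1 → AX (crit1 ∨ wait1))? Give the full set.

States satisfying crit1 → AX (crit1 ∨ wait1): {Try, Exit, Crit, Wait}.
States satisfying AG (crit1 → AX (crit1 ∨ wait1)): {Try, Exit, Crit, Wait}.

{Try, Exit, Crit, Wait}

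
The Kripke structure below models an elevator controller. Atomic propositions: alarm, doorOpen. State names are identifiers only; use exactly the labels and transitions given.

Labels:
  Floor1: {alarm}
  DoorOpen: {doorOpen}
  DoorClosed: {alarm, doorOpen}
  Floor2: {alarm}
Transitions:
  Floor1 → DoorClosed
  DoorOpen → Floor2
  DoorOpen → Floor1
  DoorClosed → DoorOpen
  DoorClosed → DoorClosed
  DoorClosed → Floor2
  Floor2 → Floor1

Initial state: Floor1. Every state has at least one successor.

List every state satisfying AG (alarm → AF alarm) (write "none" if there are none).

States satisfying alarm → AF alarm: {Floor1, DoorOpen, DoorClosed, Floor2}.
States satisfying AG (alarm → AF alarm): {Floor1, DoorOpen, DoorClosed, Floor2}.

{Floor1, DoorOpen, DoorClosed, Floor2}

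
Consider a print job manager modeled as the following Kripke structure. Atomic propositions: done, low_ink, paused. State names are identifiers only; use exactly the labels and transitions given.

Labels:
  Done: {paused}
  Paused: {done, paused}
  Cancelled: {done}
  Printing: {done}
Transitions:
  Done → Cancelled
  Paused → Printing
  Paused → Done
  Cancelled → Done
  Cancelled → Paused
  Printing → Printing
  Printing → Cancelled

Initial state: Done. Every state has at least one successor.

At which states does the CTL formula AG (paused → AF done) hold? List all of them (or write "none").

{Done, Paused, Cancelled, Printing}

States satisfying paused → AF done: {Done, Paused, Cancelled, Printing}.
States satisfying AG (paused → AF done): {Done, Paused, Cancelled, Printing}.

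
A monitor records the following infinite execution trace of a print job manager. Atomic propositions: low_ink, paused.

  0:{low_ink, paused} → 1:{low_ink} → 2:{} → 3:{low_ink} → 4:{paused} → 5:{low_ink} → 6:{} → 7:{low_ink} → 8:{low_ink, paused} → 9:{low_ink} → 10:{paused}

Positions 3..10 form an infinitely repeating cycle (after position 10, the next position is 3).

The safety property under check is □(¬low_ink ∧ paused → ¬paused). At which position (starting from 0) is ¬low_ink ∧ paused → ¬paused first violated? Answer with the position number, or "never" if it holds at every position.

4

Check ¬low_ink ∧ paused → ¬paused at each position in order: 0 ✓, 1 ✓, 2 ✓, 3 ✓.
At position 4 the labels are {paused}, so ¬low_ink ∧ paused → ¬paused is false there. This is the first violation.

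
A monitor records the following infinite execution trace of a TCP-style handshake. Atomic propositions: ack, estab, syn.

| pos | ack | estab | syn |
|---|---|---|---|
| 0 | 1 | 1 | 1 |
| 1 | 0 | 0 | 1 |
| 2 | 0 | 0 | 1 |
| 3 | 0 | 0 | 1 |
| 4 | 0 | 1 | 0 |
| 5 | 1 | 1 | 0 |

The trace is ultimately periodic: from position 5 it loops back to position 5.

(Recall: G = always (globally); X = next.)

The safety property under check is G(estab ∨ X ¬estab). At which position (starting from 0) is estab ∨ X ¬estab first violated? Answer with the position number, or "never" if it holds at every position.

Check estab ∨ X ¬estab at each position in order: 0 ✓, 1 ✓, 2 ✓.
At position 3 the labels are {syn} and the next position 4 has {estab}, so estab ∨ X ¬estab is false there. This is the first violation.

3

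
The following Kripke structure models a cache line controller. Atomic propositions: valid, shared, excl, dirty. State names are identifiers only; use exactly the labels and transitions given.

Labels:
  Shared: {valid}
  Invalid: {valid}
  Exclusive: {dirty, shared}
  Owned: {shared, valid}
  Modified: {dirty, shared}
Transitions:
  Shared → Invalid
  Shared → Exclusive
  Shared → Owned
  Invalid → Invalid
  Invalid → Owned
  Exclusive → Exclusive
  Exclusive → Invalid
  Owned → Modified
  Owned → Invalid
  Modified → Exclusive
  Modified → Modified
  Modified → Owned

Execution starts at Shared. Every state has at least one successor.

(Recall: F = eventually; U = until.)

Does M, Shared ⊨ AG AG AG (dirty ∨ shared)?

Violated

States satisfying AG AG (dirty ∨ shared): ∅.
States satisfying AG AG AG (dirty ∨ shared): ∅.
Exclusive is reachable from Shared and violates AG AG (dirty ∨ shared), so AG fails at Shared.
Shared ∉ Sat(AG AG AG (dirty ∨ shared)).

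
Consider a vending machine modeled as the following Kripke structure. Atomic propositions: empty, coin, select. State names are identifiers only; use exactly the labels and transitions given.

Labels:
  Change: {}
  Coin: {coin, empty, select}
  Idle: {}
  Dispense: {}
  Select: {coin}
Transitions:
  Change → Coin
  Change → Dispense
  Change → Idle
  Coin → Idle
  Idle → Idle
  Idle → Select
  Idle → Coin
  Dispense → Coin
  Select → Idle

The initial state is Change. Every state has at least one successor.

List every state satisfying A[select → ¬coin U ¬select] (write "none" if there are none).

{Change, Idle, Dispense, Select}

States satisfying select → ¬coin: {Change, Idle, Dispense, Select}.
States satisfying ¬select: {Change, Idle, Dispense, Select}.
States satisfying A[select → ¬coin U ¬select]: {Change, Idle, Dispense, Select}.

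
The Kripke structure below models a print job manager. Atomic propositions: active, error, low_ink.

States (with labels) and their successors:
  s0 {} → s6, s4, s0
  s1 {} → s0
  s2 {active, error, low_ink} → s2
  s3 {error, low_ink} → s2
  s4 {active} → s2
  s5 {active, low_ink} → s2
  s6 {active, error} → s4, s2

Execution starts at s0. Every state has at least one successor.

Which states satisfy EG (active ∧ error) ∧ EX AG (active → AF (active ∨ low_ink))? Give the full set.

States satisfying active ∧ error: {s2, s6}.
States satisfying EG (active ∧ error): {s2, s6}.
States satisfying AG (active → AF (active ∨ low_ink)): {s0, s1, s2, s3, s4, s5, s6}.
States satisfying EX AG (active → AF (active ∨ low_ink)): {s0, s1, s2, s3, s4, s5, s6}.
States satisfying EG (active ∧ error) ∧ EX AG (active → AF (active ∨ low_ink)): {s2, s6}.

{s2, s6}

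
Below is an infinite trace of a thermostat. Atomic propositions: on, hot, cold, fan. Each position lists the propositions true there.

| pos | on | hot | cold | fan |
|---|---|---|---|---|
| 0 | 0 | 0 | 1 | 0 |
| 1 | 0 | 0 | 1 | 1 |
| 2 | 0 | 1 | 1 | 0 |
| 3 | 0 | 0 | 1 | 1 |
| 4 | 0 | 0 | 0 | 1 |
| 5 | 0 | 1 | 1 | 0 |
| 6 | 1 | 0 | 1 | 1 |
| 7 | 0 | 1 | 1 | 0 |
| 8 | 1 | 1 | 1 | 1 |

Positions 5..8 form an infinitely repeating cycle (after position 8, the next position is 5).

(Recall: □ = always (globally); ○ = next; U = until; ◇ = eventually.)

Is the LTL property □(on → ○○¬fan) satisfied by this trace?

Violated

on → ○○¬fan must hold at every position from 0 onward. It fails at position 6, so □(on → ○○¬fan) is false.
Positions where on holds: 6, 8.
Check ○○¬fan at each: 6→fails, 8→fails.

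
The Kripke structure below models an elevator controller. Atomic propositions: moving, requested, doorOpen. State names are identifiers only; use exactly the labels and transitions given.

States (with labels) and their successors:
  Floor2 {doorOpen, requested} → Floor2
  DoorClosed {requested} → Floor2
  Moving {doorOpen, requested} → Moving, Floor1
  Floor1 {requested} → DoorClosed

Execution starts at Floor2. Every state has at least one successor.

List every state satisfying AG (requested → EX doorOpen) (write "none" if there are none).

{Floor2, DoorClosed}

States satisfying requested → EX doorOpen: {Floor2, DoorClosed, Moving}.
States satisfying AG (requested → EX doorOpen): {Floor2, DoorClosed}.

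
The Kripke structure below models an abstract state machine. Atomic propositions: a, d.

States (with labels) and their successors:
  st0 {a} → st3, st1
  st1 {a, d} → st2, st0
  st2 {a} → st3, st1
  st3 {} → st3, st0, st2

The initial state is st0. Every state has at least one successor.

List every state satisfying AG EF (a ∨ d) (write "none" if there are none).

{st0, st1, st2, st3}

States satisfying EF (a ∨ d): {st0, st1, st2, st3}.
States satisfying AG EF (a ∨ d): {st0, st1, st2, st3}.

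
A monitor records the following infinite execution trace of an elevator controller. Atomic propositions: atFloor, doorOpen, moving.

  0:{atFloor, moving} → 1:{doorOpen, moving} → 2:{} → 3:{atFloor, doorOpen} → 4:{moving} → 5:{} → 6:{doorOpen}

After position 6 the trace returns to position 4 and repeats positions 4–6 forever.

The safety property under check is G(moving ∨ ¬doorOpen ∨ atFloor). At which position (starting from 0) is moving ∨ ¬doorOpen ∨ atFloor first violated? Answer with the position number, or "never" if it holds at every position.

Check moving ∨ ¬doorOpen ∨ atFloor at each position in order: 0 ✓, 1 ✓, 2 ✓, 3 ✓, 4 ✓, 5 ✓.
At position 6 the labels are {doorOpen}, so moving ∨ ¬doorOpen ∨ atFloor is false there. This is the first violation.

6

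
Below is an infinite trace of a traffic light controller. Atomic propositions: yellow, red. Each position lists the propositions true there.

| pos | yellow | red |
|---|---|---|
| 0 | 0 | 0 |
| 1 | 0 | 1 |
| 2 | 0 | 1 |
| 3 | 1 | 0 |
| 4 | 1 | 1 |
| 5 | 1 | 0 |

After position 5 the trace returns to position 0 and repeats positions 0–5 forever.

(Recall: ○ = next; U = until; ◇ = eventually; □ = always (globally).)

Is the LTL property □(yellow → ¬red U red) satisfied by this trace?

Holds

yellow → ¬red U red holds at every position 0..5, and those are all positions ever visited, so □(yellow → ¬red U red) holds.
Positions where yellow holds: 3, 4, 5.
Check ¬red U red at each: 3→ok, 4→ok, 5→ok.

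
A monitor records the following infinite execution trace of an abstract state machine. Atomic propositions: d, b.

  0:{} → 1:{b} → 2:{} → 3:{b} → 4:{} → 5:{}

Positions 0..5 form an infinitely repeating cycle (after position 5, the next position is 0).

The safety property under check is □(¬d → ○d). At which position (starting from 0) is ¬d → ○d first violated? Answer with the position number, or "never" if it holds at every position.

0

At position 0 the labels are {} and the next position 1 has {b}, so ¬d → ○d is false there. This is the first violation.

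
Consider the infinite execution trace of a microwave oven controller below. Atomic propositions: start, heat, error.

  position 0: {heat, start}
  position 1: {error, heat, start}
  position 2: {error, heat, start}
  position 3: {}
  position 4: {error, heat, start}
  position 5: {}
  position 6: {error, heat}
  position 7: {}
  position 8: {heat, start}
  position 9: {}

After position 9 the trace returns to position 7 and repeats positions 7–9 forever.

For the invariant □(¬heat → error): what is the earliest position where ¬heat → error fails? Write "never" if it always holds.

Check ¬heat → error at each position in order: 0 ✓, 1 ✓, 2 ✓.
At position 3 the labels are {}, so ¬heat → error is false there. This is the first violation.

3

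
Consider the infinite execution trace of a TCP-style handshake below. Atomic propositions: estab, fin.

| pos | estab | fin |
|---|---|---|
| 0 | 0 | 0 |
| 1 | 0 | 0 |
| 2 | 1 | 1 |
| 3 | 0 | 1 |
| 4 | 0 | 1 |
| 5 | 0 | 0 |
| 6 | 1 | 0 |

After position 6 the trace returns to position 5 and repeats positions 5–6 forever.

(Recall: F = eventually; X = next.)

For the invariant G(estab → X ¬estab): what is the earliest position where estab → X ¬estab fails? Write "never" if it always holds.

never

estab → X ¬estab holds at every position 0..6, and those are all the positions the trace ever visits, so the invariant G(estab → X ¬estab) is never violated.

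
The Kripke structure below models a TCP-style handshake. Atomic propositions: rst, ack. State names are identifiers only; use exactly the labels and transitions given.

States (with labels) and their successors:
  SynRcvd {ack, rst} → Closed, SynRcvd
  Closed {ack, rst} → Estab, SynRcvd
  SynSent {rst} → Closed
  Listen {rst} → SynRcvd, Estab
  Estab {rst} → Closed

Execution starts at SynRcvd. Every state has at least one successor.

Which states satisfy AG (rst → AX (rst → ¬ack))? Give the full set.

none

States satisfying rst → AX (rst → ¬ack): ∅.
States satisfying AG (rst → AX (rst → ¬ack)): ∅.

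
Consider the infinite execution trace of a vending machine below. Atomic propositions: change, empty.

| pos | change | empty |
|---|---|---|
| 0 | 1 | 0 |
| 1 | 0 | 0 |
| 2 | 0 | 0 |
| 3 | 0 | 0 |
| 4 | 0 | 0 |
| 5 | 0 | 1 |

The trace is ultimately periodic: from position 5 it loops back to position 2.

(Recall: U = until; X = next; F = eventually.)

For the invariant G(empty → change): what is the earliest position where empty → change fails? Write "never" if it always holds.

Check empty → change at each position in order: 0 ✓, 1 ✓, 2 ✓, 3 ✓, 4 ✓.
At position 5 the labels are {empty}, so empty → change is false there. This is the first violation.

5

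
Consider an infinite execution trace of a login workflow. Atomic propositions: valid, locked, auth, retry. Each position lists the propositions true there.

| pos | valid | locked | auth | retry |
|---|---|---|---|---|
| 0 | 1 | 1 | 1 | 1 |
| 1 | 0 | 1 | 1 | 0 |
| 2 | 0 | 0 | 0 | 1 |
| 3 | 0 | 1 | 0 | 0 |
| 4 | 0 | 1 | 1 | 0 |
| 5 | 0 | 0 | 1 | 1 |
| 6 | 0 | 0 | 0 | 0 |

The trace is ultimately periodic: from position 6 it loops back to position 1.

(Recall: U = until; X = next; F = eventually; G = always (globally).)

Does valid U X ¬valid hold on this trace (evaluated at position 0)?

Walking from position 0: X ¬valid first holds at position 0, and valid holds at every earlier position along the way, so valid U X ¬valid holds.

Yes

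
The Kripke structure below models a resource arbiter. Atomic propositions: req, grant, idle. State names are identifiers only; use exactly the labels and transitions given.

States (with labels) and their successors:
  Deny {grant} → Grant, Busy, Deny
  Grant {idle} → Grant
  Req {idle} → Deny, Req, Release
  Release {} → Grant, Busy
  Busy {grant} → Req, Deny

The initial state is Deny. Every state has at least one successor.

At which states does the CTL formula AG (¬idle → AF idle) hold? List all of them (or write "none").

States satisfying ¬idle → AF idle: {Grant, Req}.
States satisfying AG (¬idle → AF idle): {Grant}.

{Grant}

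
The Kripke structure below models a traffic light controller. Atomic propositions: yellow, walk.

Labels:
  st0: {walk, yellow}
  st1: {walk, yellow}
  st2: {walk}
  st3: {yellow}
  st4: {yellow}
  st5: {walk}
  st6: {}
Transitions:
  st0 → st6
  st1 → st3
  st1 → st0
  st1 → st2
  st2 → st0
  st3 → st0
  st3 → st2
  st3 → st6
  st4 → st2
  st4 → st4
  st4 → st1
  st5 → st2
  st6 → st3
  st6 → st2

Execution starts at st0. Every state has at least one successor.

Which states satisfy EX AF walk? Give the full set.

{st1, st2, st3, st4, st5, st6}

States satisfying AF walk: {st0, st1, st2, st5}.
States satisfying EX AF walk: {st1, st2, st3, st4, st5, st6}.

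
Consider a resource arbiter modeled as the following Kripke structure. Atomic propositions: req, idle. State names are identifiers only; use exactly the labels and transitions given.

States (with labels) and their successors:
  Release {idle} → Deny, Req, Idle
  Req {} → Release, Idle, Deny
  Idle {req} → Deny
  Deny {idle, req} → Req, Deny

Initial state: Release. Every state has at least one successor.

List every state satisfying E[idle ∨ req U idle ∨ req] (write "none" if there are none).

States satisfying idle ∨ req: {Release, Idle, Deny}.
States satisfying E[idle ∨ req U idle ∨ req]: {Release, Idle, Deny}.

{Release, Idle, Deny}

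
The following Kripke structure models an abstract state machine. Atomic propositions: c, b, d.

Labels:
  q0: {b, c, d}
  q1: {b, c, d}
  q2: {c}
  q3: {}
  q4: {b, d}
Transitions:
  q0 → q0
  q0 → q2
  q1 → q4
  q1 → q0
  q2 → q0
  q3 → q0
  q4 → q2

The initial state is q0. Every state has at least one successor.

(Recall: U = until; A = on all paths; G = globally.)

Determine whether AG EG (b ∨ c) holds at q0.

States satisfying EG (b ∨ c): {q0, q1, q2, q4}.
States satisfying AG EG (b ∨ c): {q0, q1, q2, q4}.
Every state reachable from q0 satisfies EG (b ∨ c).
q0 ∈ Sat(AG EG (b ∨ c)).

Satisfied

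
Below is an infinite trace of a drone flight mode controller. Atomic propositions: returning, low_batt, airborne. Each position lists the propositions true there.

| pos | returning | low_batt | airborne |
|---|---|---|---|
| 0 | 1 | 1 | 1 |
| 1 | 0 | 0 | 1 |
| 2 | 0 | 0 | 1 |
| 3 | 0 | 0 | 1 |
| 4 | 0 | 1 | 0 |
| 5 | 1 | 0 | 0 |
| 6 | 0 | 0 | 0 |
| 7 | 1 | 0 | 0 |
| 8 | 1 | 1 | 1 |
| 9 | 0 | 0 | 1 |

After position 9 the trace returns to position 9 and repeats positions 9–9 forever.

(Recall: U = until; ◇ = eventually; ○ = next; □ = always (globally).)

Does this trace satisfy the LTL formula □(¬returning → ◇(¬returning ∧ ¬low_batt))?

Holds

¬returning → ◇(¬returning ∧ ¬low_batt) holds at every position 0..9, and those are all positions ever visited, so □(¬returning → ◇(¬returning ∧ ¬low_batt)) holds.
Positions where ¬returning holds: 1, 2, 3, 4, 6, 9.
Check ◇(¬returning ∧ ¬low_batt) at each: 1→ok, 2→ok, 3→ok, 4→ok, 6→ok, 9→ok.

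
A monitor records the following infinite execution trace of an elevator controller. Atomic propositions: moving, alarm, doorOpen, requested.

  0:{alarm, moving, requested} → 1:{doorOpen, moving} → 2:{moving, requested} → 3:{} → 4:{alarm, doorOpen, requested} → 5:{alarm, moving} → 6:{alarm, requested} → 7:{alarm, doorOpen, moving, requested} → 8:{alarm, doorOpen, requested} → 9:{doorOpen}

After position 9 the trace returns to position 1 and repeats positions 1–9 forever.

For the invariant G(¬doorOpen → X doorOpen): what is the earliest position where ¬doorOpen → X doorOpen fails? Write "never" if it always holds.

2

Check ¬doorOpen → X doorOpen at each position in order: 0 ✓, 1 ✓.
At position 2 the labels are {moving, requested} and the next position 3 has {}, so ¬doorOpen → X doorOpen is false there. This is the first violation.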